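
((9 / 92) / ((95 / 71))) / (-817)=-0.00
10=10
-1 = -1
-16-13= -29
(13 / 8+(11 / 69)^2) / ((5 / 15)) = 62861 / 12696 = 4.95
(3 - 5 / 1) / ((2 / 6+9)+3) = -6 / 37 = -0.16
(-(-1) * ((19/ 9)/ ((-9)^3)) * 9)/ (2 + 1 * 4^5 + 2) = -19/ 749412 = -0.00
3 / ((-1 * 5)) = -3 / 5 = -0.60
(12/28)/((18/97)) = 97/42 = 2.31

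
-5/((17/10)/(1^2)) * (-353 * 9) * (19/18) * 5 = 838375/17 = 49316.18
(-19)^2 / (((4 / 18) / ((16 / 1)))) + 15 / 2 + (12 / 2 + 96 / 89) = 4629171 / 178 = 26006.58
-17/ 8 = -2.12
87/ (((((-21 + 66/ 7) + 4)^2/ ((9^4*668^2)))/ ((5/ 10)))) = 6240340677816/ 2809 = 2221552395.09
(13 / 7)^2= 169 / 49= 3.45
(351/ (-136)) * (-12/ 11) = 1053/ 374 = 2.82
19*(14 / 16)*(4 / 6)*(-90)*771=-1538145 / 2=-769072.50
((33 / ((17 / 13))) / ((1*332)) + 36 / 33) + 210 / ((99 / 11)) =4563221 / 186252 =24.50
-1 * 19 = -19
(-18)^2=324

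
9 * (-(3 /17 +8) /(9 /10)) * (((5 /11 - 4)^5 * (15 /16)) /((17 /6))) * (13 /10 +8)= 52484769921285 /372349912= 140955.51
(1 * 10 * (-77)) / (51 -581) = 77 / 53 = 1.45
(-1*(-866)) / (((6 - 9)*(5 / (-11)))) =635.07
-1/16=-0.06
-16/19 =-0.84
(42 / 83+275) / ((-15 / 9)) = -68601 / 415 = -165.30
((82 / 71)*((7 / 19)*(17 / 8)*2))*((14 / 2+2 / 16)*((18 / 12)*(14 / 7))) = 43911 / 1136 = 38.65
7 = 7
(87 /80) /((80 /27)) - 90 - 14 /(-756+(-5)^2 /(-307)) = -133126641967 /1485548800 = -89.61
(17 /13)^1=17 /13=1.31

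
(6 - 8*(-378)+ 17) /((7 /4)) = 12188 /7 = 1741.14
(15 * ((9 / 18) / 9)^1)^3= 125 / 216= 0.58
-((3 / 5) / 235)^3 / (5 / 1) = -27 / 8111171875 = -0.00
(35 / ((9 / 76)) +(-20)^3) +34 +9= -68953 / 9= -7661.44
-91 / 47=-1.94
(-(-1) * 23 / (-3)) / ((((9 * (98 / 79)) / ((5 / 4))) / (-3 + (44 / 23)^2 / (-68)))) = 10847885 / 4138344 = 2.62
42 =42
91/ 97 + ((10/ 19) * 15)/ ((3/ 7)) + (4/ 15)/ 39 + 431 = 485564392/ 1078155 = 450.37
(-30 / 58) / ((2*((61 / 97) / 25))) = -36375 / 3538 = -10.28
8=8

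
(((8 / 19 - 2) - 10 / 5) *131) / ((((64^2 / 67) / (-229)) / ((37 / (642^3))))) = 1264247857 / 5148238307328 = 0.00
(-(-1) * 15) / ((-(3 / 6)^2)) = -60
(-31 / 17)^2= 961 / 289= 3.33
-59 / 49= -1.20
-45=-45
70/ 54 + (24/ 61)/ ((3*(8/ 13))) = 2486/ 1647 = 1.51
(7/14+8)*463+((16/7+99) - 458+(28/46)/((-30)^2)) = 129641537/36225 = 3578.79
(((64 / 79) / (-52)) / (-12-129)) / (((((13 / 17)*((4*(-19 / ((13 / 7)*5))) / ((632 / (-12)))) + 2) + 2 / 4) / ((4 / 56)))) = 1360 / 451279101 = 0.00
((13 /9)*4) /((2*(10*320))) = 13 /14400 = 0.00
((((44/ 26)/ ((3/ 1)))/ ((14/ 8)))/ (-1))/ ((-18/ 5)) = 220/ 2457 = 0.09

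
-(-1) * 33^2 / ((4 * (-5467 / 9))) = -891 / 1988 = -0.45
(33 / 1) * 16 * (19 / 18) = 1672 / 3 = 557.33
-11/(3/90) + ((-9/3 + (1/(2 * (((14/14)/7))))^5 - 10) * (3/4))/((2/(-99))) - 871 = -5175583/256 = -20217.12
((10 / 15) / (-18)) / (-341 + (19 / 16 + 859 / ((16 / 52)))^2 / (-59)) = 15104 / 54056117691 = 0.00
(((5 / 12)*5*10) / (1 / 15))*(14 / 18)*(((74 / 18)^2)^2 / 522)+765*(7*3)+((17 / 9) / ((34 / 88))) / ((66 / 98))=999008528203 / 61647156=16205.27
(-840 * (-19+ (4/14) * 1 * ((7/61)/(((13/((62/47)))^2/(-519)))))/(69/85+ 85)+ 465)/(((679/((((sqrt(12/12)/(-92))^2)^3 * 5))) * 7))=790205285925/697828459264663987539968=0.00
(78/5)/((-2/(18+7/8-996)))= 7621.58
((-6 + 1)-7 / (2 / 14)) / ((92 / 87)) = -2349 / 46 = -51.07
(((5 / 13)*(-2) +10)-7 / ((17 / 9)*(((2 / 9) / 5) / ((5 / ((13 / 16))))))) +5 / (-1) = -112465 / 221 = -508.89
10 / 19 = 0.53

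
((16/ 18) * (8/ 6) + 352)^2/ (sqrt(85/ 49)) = 636547072 * sqrt(85)/ 61965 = 94709.50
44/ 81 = 0.54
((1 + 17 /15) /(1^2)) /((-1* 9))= -32 /135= -0.24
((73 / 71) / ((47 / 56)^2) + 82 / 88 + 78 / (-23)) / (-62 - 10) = 17633015 / 1269768544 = 0.01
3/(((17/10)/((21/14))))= 45/17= 2.65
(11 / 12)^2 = 121 / 144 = 0.84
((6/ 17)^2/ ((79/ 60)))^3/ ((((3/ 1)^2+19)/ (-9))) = -22674816000/ 83305340175337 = -0.00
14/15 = 0.93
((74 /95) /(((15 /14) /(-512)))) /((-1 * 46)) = 265216 /32775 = 8.09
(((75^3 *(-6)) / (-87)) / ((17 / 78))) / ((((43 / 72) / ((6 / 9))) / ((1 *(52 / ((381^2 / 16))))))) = 292032000000 / 341918671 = 854.10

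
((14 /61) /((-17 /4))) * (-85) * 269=75320 /61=1234.75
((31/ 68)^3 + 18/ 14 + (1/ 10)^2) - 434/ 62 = -308668319/ 55025600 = -5.61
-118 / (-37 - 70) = 118 / 107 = 1.10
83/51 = 1.63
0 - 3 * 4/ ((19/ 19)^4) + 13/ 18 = -203/ 18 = -11.28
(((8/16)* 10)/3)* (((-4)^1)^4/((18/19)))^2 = 29573120/243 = 121700.08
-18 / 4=-9 / 2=-4.50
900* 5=4500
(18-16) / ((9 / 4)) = 0.89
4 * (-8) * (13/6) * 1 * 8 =-1664/3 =-554.67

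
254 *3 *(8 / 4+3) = 3810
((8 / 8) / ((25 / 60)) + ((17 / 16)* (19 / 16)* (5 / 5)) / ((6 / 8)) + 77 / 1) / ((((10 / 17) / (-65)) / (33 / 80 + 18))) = -8446387729 / 51200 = -164968.51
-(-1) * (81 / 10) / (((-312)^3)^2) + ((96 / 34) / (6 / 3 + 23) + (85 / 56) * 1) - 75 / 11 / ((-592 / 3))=45926084417425388021 / 27577438210267545600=1.67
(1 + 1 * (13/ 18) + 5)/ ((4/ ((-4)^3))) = -968/ 9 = -107.56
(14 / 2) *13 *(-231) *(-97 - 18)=2417415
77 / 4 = 19.25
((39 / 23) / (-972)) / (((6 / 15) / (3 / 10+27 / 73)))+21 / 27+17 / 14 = 10099463 / 5077296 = 1.99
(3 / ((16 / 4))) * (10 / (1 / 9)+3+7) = 75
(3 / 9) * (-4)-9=-31 / 3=-10.33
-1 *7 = -7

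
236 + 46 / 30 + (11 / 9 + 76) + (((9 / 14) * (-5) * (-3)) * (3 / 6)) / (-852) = 112630103 / 357840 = 314.75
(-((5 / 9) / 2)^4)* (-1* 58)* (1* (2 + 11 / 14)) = 235625 / 244944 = 0.96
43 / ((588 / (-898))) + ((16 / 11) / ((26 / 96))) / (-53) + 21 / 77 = -145945847 / 2228226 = -65.50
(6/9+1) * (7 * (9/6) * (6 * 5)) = 525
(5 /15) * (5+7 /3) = 22 /9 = 2.44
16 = 16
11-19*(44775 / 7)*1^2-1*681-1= -855422 / 7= -122203.14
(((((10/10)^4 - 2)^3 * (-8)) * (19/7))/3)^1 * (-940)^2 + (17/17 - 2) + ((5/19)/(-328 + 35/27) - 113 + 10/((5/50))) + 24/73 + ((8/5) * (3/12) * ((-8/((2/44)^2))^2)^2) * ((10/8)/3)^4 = 18799001651412732281281/6937090209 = 2709926076357.40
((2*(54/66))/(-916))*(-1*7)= 63/5038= 0.01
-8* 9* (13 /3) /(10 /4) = -624 /5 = -124.80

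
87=87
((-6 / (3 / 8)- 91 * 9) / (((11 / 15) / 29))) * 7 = -2542575 / 11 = -231143.18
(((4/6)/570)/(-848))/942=-1/682987680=-0.00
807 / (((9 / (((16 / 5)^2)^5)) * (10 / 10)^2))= 295768627871744 / 29296875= 10095569.16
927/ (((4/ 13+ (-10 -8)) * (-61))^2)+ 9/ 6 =1.50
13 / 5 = 2.60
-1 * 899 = -899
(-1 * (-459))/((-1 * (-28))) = 459/28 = 16.39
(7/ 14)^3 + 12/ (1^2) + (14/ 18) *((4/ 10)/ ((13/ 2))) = 56969/ 4680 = 12.17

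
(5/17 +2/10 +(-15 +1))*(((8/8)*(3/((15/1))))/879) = -1148/373575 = -0.00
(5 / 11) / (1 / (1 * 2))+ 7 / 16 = 237 / 176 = 1.35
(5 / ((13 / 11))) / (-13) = -55 / 169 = -0.33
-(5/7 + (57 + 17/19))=-7795/133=-58.61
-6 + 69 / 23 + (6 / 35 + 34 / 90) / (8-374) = -346043 / 115290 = -3.00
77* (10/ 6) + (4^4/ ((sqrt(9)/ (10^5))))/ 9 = 25603465/ 27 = 948276.48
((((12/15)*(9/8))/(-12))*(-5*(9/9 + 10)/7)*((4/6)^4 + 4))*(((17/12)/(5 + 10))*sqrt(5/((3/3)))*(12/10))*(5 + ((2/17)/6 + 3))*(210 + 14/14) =16137913*sqrt(5)/34020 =1060.71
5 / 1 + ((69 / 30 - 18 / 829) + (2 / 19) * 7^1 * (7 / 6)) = 3845419 / 472530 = 8.14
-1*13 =-13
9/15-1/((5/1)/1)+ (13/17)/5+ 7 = 642/85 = 7.55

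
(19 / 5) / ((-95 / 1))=-1 / 25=-0.04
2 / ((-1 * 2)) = -1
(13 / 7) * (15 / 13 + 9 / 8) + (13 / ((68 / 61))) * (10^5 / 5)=222044029 / 952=233239.53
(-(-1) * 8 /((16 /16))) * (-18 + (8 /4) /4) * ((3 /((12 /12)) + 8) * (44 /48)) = -1411.67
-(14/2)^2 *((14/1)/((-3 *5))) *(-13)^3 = -1507142/15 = -100476.13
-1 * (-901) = 901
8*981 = 7848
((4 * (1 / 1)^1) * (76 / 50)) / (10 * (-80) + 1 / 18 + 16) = -2736 / 352775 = -0.01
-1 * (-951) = 951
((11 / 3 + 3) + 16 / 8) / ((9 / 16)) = 416 / 27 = 15.41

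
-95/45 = -19/9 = -2.11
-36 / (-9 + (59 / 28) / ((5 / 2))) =4.41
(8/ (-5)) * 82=-131.20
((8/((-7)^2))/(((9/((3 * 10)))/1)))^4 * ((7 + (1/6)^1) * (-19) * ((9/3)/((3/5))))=-83660800000/1400846643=-59.72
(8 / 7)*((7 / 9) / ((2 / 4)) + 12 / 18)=160 / 63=2.54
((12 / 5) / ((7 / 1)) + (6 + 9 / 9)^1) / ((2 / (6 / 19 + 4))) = 15.85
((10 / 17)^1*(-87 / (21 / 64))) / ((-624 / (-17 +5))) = -4640 / 1547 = -3.00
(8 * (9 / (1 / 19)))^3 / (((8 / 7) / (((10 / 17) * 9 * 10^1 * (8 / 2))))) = 8064340300800 / 17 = 474372958870.59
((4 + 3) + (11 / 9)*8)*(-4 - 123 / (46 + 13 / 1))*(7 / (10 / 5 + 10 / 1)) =-379463 / 6372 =-59.55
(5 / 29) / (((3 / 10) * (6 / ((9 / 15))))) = 5 / 87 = 0.06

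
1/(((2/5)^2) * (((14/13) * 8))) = 325/448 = 0.73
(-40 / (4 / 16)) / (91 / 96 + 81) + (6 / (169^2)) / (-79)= -34657107042 / 17750461573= -1.95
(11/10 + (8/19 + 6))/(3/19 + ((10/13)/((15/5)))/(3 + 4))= 390117/10090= 38.66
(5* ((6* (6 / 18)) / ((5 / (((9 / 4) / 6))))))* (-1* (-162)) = 243 / 2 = 121.50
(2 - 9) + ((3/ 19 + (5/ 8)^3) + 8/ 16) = -59321/ 9728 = -6.10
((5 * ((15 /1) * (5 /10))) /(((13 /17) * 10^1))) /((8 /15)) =3825 /416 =9.19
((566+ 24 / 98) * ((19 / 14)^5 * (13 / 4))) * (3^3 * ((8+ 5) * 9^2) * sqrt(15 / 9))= 4232067870727827 * sqrt(15) / 52706752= 310979670.75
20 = 20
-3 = -3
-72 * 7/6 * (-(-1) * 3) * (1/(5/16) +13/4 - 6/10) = -7371/5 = -1474.20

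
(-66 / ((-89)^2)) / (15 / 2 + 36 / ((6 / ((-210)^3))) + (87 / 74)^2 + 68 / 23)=8312568 / 55434525034402135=0.00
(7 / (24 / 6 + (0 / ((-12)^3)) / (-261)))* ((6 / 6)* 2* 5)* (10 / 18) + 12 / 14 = 1333 / 126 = 10.58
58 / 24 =29 / 12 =2.42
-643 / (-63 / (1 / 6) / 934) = 300281 / 189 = 1588.79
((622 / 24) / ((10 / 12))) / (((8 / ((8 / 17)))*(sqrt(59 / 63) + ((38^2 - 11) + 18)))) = 28429443 / 22548834680 - 933*sqrt(413) / 22548834680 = 0.00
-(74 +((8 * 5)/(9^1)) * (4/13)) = -8818/117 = -75.37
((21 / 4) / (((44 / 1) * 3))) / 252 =1 / 6336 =0.00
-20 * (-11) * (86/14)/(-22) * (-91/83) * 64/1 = 357760/83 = 4310.36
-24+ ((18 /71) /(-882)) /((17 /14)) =-202778 /8449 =-24.00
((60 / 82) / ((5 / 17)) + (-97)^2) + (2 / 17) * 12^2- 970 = 5895525 / 697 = 8458.43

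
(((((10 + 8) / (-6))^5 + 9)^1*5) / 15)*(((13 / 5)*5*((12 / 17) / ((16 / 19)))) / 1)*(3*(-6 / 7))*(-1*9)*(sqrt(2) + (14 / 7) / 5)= -2340819*sqrt(2) / 119- 4681638 / 595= -35686.94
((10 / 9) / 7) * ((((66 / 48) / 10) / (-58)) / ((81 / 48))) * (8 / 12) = -22 / 147987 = -0.00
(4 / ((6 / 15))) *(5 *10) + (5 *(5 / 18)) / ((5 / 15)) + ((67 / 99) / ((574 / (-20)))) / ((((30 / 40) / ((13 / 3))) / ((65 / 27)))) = 6957366125 / 13808718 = 503.84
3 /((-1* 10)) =-3 /10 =-0.30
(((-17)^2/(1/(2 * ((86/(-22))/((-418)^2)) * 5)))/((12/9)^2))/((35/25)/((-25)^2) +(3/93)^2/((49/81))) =-82290234796875/8960165416576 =-9.18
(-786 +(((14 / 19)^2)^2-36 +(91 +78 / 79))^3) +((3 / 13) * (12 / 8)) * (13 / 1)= 387398523805483253864080969 / 2182501148762921906558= 177502.09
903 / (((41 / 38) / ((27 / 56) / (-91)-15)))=-187420617 / 14924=-12558.34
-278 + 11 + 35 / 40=-2129 / 8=-266.12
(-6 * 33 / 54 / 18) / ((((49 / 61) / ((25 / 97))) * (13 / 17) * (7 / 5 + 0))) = -1425875 / 23356242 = -0.06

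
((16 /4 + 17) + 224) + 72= 317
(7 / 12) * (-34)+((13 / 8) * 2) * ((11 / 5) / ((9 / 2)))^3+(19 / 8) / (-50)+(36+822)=1222531441 / 1458000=838.50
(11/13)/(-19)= -11/247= -0.04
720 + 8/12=2162/3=720.67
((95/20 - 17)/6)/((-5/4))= 49/30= 1.63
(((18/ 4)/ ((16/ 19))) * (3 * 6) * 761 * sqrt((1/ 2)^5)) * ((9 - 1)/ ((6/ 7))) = 2732751 * sqrt(2)/ 32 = 120771.67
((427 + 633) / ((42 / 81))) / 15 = 954 / 7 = 136.29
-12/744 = -0.02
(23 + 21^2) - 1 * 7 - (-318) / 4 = 1073 / 2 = 536.50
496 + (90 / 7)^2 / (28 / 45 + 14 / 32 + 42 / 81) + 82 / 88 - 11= 4341327621 / 7349804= 590.67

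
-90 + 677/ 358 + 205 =41847/ 358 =116.89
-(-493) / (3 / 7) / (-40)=-3451 / 120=-28.76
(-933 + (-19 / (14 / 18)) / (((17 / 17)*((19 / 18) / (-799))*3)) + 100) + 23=37476 / 7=5353.71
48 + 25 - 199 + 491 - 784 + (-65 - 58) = -542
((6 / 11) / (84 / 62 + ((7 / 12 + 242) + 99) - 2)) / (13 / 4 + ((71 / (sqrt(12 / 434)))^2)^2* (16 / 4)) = 0.00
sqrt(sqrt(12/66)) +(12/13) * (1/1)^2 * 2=11^(3/4) * 2^(1/4)/11 +24/13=2.50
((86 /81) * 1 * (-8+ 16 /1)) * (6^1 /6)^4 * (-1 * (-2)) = 1376 /81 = 16.99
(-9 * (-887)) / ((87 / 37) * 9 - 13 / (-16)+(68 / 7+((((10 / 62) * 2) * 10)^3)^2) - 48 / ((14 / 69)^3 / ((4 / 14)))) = -16.51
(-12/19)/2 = -6/19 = -0.32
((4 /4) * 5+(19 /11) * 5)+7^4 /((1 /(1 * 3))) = 79383 /11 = 7216.64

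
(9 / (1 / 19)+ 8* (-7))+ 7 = 122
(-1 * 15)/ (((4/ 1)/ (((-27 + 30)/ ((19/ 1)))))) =-45/ 76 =-0.59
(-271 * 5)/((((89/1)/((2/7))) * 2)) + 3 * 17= 30418/623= 48.83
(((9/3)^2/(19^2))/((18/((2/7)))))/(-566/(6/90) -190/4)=-2/43148525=-0.00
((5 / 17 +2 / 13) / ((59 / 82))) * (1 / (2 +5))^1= 0.09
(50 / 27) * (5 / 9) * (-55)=-13750 / 243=-56.58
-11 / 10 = -1.10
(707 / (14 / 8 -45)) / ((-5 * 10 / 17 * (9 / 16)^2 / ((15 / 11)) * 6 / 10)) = 6153728 / 154143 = 39.92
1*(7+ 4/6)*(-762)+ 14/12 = -35045/6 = -5840.83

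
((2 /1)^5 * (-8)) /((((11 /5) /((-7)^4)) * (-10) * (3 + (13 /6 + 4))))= 1843968 /605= 3047.88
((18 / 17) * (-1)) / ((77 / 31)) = -558 / 1309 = -0.43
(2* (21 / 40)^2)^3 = 85766121 / 512000000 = 0.17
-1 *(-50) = 50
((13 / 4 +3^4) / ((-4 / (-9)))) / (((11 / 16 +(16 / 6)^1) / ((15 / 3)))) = 45495 / 161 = 282.58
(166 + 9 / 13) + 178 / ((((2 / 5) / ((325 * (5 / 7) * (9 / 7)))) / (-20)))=-1692006317 / 637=-2656210.86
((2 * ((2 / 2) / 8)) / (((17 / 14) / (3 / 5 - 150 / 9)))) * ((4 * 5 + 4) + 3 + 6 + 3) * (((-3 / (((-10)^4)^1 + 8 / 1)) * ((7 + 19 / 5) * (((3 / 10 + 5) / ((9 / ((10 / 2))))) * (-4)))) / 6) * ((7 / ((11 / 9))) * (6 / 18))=-1877631 / 1299650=-1.44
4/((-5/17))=-68/5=-13.60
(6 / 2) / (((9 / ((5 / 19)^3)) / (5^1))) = 625 / 20577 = 0.03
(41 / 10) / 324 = 41 / 3240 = 0.01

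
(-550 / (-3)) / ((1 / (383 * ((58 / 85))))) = 2443540 / 51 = 47912.55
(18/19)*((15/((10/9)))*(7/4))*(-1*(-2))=1701/38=44.76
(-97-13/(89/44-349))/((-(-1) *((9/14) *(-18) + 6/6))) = 1480327/161394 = 9.17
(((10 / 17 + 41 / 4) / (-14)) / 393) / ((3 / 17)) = -737 / 66024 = -0.01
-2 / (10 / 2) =-2 / 5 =-0.40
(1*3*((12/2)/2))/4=2.25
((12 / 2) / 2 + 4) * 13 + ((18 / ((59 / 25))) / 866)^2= 91.00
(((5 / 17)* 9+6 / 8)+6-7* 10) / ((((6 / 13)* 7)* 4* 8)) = -53573 / 91392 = -0.59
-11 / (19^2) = -11 / 361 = -0.03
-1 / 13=-0.08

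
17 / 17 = 1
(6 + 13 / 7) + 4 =11.86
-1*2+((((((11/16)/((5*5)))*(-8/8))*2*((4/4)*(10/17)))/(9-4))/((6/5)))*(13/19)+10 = 309937/38760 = 8.00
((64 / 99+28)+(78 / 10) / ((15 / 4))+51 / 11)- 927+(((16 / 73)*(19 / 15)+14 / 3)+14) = -157673786 / 180675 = -872.69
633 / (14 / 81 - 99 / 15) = -256365 / 2603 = -98.49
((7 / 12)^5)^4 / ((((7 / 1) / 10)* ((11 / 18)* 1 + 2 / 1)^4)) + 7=623726816234409887778611 / 89103822748561994416128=7.00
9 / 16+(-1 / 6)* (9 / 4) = 3 / 16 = 0.19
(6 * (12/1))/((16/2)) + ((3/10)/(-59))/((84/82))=9.00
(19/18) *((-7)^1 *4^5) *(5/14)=-24320/9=-2702.22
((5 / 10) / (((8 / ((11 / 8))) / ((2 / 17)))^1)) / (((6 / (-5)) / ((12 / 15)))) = -11 / 1632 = -0.01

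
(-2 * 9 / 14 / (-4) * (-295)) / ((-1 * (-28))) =-2655 / 784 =-3.39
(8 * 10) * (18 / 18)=80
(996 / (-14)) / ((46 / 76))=-18924 / 161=-117.54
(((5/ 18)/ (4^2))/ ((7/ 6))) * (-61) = -305/ 336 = -0.91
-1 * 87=-87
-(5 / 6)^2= -25 / 36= -0.69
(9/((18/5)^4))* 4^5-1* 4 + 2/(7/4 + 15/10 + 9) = 1822948/35721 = 51.03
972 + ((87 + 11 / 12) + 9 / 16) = 50903 / 48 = 1060.48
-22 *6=-132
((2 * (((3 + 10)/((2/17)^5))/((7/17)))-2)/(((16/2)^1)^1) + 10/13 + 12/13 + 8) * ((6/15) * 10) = 4079359145/2912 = 1400878.83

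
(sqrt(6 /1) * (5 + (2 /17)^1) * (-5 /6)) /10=-29 * sqrt(6) /68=-1.04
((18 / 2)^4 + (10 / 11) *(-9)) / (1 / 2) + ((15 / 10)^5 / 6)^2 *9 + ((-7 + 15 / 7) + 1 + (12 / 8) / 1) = 4137216213 / 315392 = 13117.70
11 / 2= 5.50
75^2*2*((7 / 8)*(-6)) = -59062.50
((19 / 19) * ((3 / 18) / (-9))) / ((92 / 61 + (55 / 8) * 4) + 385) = -61 / 1363743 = -0.00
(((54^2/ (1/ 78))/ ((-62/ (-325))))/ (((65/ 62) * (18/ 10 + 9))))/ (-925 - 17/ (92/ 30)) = -113.16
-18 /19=-0.95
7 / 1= 7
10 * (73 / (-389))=-730 / 389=-1.88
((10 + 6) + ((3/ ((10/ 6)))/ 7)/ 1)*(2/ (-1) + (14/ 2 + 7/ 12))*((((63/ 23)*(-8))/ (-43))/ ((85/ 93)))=21272634/ 420325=50.61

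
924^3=788889024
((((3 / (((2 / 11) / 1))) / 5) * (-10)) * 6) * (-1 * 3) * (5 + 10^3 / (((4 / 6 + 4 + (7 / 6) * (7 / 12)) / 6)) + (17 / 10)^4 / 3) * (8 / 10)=23489830053 / 43750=536910.40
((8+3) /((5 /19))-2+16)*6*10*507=1697436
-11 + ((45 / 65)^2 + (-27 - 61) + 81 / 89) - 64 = -2430785 / 15041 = -161.61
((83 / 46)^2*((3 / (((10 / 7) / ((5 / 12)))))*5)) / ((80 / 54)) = 1302021 / 135424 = 9.61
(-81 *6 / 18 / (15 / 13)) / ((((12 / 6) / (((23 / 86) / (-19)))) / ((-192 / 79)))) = -129168 / 322715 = -0.40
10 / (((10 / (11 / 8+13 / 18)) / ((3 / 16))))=151 / 384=0.39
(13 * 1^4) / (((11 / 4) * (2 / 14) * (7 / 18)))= 936 / 11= 85.09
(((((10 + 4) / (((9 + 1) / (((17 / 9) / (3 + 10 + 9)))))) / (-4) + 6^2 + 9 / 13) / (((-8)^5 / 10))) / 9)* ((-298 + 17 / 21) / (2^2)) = 11779094893 / 127529385984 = 0.09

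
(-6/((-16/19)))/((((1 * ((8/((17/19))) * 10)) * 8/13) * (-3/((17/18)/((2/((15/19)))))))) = -3757/233472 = -0.02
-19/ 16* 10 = -95/ 8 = -11.88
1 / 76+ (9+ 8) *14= 18089 / 76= 238.01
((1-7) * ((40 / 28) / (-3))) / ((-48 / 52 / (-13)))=845 / 21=40.24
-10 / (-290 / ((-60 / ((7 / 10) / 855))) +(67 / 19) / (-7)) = 3591000 / 179479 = 20.01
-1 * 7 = -7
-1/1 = -1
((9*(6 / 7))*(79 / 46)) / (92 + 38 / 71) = 16827 / 117530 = 0.14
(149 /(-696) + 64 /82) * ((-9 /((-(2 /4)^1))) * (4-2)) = 48489 /2378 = 20.39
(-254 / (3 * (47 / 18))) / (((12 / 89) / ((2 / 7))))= -22606 / 329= -68.71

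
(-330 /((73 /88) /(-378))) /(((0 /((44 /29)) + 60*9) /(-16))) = -325248 /73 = -4455.45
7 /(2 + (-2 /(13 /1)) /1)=91 /24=3.79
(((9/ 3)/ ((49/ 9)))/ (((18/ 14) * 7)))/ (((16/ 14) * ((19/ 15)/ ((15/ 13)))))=675/ 13832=0.05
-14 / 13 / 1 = -14 / 13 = -1.08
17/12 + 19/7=347/84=4.13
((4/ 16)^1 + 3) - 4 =-3/ 4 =-0.75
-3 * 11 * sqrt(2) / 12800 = -33 * sqrt(2) / 12800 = -0.00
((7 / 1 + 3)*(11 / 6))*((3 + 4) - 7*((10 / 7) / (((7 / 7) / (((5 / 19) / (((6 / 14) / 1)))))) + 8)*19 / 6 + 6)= -90970 / 27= -3369.26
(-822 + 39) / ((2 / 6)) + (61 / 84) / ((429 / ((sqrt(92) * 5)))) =-2349 + 305 * sqrt(23) / 18018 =-2348.92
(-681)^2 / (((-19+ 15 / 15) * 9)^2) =51529 / 2916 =17.67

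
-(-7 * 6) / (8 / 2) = 21 / 2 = 10.50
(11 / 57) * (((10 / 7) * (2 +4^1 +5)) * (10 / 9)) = 12100 / 3591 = 3.37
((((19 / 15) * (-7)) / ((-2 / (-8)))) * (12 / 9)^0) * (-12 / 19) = 22.40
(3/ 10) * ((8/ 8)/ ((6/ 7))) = 7/ 20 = 0.35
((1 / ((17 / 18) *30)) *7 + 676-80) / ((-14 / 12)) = -304086 / 595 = -511.07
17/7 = 2.43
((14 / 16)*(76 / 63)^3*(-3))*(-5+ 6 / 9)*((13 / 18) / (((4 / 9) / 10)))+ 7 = 11841757 / 35721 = 331.51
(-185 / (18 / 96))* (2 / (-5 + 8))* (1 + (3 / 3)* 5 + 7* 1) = -76960 / 9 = -8551.11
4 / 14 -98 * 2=-1370 / 7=-195.71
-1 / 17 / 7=-0.01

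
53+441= 494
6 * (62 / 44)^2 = 2883 / 242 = 11.91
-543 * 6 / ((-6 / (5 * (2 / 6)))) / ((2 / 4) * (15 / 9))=1086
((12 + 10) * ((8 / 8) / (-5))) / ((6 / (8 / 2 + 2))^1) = -22 / 5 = -4.40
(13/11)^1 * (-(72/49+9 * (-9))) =50661/539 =93.99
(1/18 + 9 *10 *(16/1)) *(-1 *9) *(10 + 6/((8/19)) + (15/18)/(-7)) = -7505981/24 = -312749.21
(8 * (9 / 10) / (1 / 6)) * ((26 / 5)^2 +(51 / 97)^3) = 133981176168 / 114084125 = 1174.41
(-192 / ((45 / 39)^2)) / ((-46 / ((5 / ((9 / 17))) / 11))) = 91936 / 34155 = 2.69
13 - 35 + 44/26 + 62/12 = -1181/78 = -15.14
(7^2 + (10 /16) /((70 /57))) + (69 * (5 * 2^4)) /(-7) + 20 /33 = -389905 /528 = -738.46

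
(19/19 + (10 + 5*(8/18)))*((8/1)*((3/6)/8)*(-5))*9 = -595/2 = -297.50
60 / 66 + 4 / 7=1.48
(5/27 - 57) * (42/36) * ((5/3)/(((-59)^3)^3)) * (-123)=-0.00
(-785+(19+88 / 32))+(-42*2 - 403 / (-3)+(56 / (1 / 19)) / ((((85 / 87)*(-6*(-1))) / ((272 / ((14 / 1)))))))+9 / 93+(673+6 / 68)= 110248453 / 31620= 3486.67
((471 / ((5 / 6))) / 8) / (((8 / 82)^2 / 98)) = 116387397 / 160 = 727421.23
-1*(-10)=10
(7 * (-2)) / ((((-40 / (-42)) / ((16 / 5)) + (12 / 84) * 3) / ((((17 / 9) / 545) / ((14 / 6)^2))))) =-408 / 33245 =-0.01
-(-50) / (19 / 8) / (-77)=-400 / 1463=-0.27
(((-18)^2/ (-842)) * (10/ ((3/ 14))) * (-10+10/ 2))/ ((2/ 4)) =75600/ 421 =179.57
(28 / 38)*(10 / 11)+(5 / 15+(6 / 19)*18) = 4193 / 627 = 6.69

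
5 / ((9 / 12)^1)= 20 / 3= 6.67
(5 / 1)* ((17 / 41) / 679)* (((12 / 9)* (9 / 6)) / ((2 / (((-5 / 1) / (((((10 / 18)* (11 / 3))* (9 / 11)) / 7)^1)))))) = -255 / 3977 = -0.06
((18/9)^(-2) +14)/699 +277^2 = 71511447/932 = 76729.02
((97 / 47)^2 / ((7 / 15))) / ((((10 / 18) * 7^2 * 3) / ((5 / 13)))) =423405 / 9849931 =0.04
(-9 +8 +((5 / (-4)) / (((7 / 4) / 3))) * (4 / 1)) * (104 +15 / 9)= -21239 / 21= -1011.38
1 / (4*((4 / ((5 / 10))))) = 1 / 32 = 0.03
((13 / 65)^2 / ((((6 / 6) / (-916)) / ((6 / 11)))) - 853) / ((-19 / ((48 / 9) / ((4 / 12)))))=3841136 / 5225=735.15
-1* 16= -16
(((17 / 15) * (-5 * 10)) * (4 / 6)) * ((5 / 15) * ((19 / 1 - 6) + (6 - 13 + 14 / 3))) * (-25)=272000 / 81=3358.02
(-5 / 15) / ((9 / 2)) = -2 / 27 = -0.07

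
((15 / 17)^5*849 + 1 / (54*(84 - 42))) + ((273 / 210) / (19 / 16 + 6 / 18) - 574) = -139963029887543 / 1175386021740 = -119.08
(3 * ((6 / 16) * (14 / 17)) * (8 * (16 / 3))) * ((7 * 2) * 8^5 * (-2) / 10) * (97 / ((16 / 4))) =-7475822592 / 85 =-87950854.02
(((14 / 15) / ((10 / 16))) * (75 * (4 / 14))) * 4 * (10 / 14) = 640 / 7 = 91.43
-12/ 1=-12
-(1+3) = -4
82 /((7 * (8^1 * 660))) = 41 /18480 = 0.00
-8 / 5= -1.60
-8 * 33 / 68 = -66 / 17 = -3.88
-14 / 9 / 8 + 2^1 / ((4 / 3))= 47 / 36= 1.31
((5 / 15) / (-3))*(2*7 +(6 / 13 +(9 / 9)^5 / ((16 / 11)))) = -3151 / 1872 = -1.68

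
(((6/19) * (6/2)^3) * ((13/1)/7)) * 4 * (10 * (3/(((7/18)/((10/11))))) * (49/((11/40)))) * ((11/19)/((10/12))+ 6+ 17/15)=270632793600/43681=6195663.87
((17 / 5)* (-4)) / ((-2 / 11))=374 / 5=74.80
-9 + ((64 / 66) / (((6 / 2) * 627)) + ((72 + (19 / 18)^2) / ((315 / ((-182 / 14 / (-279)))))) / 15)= -8836348469357 / 981951408900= -9.00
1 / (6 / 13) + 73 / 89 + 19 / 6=1643 / 267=6.15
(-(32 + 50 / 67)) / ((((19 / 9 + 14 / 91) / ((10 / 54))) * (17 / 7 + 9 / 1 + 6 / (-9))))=-99827 / 401263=-0.25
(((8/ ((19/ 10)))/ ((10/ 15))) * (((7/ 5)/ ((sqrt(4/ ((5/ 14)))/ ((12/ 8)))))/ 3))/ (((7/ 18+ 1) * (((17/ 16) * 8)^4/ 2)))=1728 * sqrt(70)/ 39672475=0.00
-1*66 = -66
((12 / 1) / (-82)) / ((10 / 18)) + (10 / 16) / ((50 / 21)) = -0.00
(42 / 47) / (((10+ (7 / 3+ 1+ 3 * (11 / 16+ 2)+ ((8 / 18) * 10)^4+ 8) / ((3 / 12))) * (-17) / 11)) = -1732104 / 4937653009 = -0.00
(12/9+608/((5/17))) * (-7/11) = -217196/165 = -1316.34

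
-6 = -6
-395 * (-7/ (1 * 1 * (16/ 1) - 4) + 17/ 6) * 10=-17775/ 2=-8887.50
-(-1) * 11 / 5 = 11 / 5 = 2.20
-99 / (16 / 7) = -693 / 16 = -43.31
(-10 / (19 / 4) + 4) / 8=9 / 38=0.24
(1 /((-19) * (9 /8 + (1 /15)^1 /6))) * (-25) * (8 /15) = 4800 /7771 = 0.62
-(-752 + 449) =303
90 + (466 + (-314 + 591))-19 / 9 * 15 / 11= 27394 / 33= 830.12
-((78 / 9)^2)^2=-456976 / 81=-5641.68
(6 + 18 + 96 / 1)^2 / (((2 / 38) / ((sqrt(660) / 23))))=547200 * sqrt(165) / 23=305604.84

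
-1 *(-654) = 654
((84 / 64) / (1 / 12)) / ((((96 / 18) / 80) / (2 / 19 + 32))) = 288225 / 38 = 7584.87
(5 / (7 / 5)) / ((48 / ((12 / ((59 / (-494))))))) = -6175 / 826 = -7.48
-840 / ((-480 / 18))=63 / 2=31.50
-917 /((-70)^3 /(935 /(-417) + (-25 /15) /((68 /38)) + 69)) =122260597 /694722000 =0.18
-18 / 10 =-9 / 5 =-1.80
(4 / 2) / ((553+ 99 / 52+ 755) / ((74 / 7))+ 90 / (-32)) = 15392 / 931965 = 0.02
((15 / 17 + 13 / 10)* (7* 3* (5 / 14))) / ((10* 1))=1113 / 680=1.64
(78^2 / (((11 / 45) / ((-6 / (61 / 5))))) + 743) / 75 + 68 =-4292747 / 50325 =-85.30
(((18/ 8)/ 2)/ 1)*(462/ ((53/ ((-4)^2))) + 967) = 527787/ 424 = 1244.78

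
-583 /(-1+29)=-583 /28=-20.82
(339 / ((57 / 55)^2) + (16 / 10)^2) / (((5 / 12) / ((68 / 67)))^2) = 1912102497024 / 1012830625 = 1887.88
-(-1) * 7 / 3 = 7 / 3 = 2.33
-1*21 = -21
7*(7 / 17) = 49 / 17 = 2.88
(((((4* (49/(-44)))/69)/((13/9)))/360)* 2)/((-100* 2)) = 49/39468000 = 0.00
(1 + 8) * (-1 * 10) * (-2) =180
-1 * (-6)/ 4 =3/ 2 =1.50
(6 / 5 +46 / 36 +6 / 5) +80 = 7531 / 90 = 83.68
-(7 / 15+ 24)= -367 / 15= -24.47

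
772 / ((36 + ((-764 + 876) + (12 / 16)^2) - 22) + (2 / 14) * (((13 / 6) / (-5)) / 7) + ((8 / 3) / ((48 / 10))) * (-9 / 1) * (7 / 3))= 3026240 / 450357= 6.72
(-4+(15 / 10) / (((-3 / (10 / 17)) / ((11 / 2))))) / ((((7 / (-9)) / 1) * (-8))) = -1719 / 1904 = -0.90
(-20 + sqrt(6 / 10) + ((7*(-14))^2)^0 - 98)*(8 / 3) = -312 + 8*sqrt(15) / 15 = -309.93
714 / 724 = 357 / 362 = 0.99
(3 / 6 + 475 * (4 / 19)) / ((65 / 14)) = 21.65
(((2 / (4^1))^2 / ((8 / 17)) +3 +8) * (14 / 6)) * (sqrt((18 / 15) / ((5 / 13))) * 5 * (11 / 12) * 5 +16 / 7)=123 / 2 +15785 * sqrt(78) / 128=1150.64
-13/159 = -0.08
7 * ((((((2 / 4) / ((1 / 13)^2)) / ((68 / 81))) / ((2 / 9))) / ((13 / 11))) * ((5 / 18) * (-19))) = -14159.37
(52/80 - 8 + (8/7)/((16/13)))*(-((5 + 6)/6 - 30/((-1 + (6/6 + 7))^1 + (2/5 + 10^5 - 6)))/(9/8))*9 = 1647920041/17500245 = 94.17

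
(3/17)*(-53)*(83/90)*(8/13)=-17596/3315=-5.31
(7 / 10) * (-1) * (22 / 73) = -77 / 365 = -0.21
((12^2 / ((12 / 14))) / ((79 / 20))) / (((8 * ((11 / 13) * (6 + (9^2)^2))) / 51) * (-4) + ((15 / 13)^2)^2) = -1631404320 / 133667161889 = -0.01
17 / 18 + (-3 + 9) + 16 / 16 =143 / 18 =7.94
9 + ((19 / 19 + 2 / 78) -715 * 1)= -27494 / 39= -704.97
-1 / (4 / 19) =-4.75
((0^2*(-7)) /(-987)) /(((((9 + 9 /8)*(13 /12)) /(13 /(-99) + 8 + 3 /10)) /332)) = 0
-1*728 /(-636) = 182 /159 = 1.14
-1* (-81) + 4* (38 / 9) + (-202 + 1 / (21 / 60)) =-6379 / 63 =-101.25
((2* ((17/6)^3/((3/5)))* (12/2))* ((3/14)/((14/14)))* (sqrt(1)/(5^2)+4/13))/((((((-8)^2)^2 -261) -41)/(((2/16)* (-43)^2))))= 1026507481/497165760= 2.06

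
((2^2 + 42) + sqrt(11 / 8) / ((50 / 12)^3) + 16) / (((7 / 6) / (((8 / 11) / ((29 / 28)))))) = 10368*sqrt(22) / 4984375 + 11904 / 319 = 37.33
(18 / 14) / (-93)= -3 / 217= -0.01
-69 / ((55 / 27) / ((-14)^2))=-365148 / 55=-6639.05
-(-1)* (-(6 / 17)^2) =-36 / 289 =-0.12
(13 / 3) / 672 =13 / 2016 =0.01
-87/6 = -29/2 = -14.50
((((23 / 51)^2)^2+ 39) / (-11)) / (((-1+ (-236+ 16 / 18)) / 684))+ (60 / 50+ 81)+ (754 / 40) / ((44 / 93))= 826676546921 / 6247370800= 132.32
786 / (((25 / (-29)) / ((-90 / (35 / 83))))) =194595.63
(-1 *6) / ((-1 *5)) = 6 / 5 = 1.20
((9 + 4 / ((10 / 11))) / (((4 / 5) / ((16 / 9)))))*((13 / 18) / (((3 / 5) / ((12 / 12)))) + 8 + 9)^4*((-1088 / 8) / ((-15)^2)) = -2127001475004838 / 1076168025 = -1976458.53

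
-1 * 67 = -67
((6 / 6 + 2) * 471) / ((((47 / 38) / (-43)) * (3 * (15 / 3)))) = -3274.95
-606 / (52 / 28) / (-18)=707 / 39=18.13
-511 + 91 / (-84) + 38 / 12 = -6107 / 12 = -508.92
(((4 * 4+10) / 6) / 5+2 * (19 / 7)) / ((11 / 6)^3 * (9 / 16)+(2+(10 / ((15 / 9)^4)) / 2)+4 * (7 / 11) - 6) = 23267200 / 9829883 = 2.37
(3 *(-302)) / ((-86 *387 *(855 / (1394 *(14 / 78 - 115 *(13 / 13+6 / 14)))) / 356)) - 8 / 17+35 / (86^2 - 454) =-10160716146907759 / 3917922593130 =-2593.39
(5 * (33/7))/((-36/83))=-4565/84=-54.35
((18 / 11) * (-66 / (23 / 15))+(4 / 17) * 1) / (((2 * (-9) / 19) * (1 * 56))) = 65189 / 49266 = 1.32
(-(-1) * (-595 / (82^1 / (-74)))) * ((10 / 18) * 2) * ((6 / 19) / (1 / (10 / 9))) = 4403000 / 21033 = 209.34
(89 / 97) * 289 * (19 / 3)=488699 / 291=1679.38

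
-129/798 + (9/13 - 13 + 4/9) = -374239/31122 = -12.02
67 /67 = 1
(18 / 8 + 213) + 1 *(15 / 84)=1508 / 7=215.43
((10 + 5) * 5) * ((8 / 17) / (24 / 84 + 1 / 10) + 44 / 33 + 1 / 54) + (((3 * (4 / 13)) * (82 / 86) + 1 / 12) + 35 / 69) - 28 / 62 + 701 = 894.91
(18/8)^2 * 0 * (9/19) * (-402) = 0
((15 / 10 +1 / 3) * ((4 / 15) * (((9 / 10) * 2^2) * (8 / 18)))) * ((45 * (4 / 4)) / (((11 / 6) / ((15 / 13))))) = 288 / 13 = 22.15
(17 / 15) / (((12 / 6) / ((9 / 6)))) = 17 / 20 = 0.85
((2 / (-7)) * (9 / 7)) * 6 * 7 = -108 / 7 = -15.43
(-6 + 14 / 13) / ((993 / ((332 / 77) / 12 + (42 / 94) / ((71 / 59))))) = -36043520 / 9950863923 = -0.00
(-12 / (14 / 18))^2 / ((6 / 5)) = 9720 / 49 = 198.37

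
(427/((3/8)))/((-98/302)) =-73688/21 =-3508.95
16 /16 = 1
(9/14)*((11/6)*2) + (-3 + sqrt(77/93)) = -9/14 + sqrt(7161)/93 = 0.27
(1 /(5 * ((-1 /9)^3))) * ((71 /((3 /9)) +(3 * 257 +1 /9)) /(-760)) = 717417 /3800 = 188.79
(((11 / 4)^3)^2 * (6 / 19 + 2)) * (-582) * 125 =-708845845125 / 9728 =-72866554.80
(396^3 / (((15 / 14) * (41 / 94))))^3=20214387050622488022794253631488 / 8615125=2346383488413979834627385.00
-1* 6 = -6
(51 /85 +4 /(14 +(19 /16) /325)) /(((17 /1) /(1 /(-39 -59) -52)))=-547854443 /202194090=-2.71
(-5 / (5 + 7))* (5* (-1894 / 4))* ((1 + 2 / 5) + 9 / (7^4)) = 19948555 / 14406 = 1384.74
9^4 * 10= 65610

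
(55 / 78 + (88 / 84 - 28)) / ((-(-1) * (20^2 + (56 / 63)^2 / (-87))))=-1980207 / 30177056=-0.07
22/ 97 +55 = 5357/ 97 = 55.23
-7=-7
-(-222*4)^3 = 700227072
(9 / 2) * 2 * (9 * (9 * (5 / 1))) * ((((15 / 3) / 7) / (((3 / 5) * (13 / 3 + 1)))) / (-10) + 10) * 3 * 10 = 1091059.15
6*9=54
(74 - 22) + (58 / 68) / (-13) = 22955 / 442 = 51.93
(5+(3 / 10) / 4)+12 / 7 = 1901 / 280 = 6.79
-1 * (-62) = 62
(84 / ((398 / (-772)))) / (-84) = 386 / 199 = 1.94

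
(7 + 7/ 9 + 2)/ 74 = 44/ 333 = 0.13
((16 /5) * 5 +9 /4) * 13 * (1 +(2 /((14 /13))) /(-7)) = 8541 /49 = 174.31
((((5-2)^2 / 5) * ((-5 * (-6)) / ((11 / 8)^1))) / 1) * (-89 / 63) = -4272 / 77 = -55.48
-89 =-89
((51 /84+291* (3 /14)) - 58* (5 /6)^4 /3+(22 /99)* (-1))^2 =2853.54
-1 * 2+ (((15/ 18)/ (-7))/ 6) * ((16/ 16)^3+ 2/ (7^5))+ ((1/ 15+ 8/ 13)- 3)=-398062807/ 91766220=-4.34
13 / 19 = 0.68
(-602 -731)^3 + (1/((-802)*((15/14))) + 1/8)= -113976696934481/48120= -2368593036.88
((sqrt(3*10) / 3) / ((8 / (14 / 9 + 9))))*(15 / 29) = 475*sqrt(30) / 2088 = 1.25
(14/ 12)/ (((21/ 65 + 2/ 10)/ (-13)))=-5915/ 204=-29.00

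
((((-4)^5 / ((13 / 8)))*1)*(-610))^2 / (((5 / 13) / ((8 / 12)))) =9988483317760 / 39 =256114956865.64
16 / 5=3.20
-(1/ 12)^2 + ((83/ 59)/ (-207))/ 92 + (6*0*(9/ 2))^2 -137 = -137.01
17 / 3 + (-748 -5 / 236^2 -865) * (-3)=4844.67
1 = 1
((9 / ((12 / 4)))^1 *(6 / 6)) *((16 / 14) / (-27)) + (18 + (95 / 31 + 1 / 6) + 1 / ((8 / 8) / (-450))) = -1675267 / 3906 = -428.90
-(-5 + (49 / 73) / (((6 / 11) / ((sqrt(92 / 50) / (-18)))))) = 539 * sqrt(46) / 39420 + 5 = 5.09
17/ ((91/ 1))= 17/ 91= 0.19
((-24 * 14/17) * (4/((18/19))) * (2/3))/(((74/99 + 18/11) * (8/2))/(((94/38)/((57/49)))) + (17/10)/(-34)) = -4312689920/343723731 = -12.55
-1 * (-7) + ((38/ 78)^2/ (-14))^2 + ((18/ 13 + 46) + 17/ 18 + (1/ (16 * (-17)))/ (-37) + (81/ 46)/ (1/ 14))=2098665249764011/ 26239343942448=79.98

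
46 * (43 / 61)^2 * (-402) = -9188.85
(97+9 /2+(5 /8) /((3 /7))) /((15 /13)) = 32123 /360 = 89.23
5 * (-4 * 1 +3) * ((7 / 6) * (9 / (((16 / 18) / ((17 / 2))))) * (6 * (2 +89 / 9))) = -572985 / 16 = -35811.56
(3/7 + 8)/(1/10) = 590/7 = 84.29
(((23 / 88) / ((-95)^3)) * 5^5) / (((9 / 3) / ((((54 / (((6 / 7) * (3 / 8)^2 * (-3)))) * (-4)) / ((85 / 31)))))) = -798560 / 11543697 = -0.07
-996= -996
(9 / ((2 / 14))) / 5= 63 / 5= 12.60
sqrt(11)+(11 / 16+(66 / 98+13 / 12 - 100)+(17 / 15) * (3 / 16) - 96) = -568429 / 2940+sqrt(11) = -190.03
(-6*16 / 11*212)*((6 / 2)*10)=-610560 / 11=-55505.45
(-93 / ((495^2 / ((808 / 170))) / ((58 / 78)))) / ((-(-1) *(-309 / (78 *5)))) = 726392 / 429038775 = 0.00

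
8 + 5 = 13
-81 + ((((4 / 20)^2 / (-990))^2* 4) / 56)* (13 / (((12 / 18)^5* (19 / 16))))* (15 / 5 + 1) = -81.00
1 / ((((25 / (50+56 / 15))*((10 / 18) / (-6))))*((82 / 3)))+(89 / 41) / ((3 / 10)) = 490964 / 76875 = 6.39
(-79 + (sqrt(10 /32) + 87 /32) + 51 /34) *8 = -2393 /4 + 2 *sqrt(5) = -593.78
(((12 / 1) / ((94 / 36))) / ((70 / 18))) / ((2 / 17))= 16524 / 1645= 10.04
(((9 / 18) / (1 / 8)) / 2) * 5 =10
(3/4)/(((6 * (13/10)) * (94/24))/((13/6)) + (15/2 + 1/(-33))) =495/14236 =0.03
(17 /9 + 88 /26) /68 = 617 /7956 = 0.08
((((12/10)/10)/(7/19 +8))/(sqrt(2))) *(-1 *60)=-114 *sqrt(2)/265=-0.61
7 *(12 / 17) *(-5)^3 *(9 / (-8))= 23625 / 34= 694.85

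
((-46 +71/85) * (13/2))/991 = -49907/168470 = -0.30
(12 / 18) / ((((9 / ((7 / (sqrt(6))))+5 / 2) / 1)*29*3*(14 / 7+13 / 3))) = -980 / 1188507+168*sqrt(6) / 396169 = 0.00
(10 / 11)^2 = 100 / 121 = 0.83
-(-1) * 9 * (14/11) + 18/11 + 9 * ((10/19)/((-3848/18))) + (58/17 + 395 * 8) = 10857165933/3417986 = 3176.48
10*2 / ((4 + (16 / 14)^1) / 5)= 175 / 9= 19.44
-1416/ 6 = -236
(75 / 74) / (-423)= -25 / 10434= -0.00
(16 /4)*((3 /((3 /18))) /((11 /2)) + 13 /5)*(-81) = -104652 /55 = -1902.76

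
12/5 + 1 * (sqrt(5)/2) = sqrt(5)/2 + 12/5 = 3.52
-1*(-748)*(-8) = -5984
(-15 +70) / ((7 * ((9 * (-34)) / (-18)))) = 55 / 119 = 0.46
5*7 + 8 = 43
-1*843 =-843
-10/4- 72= -74.50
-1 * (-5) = 5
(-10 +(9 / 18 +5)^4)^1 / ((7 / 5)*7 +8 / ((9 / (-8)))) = 651645 / 1936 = 336.59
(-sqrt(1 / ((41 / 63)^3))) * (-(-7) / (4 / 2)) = -1323 * sqrt(287) / 3362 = -6.67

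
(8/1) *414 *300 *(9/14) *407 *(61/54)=2055675600/7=293667942.86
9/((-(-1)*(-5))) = -9/5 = -1.80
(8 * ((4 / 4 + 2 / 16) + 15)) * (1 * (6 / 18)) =43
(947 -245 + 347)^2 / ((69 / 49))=53919649 / 69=781444.19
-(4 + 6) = -10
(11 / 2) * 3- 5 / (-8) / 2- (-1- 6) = 381 / 16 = 23.81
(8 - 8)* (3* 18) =0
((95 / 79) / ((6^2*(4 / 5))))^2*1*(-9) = -225625 / 14379264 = -0.02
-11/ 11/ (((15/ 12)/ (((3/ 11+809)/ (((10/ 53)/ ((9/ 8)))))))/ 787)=-3038001.73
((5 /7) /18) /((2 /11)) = 55 /252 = 0.22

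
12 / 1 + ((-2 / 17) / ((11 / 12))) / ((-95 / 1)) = 213204 / 17765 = 12.00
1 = 1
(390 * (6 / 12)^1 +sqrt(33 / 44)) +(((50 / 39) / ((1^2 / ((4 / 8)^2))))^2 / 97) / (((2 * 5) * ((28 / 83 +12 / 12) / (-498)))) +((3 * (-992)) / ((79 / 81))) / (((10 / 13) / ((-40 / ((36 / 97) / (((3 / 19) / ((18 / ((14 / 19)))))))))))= 2959.16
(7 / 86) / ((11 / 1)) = 7 / 946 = 0.01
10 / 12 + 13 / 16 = 79 / 48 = 1.65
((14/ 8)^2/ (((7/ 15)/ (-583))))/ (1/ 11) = -673365/ 16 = -42085.31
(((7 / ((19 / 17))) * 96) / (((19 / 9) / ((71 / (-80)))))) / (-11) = 456246 / 19855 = 22.98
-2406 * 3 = -7218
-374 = -374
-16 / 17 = -0.94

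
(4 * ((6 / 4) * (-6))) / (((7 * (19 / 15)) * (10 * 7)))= -54 / 931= -0.06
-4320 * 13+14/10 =-280793/5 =-56158.60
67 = 67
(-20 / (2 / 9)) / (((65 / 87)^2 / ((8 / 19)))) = -1089936 / 16055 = -67.89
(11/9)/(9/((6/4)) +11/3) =11/87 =0.13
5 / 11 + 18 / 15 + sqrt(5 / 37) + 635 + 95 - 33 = sqrt(185) / 37 + 38426 / 55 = 699.02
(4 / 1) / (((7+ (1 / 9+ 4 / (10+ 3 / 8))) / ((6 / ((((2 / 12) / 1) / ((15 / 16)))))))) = 20169 / 1120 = 18.01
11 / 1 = 11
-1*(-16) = 16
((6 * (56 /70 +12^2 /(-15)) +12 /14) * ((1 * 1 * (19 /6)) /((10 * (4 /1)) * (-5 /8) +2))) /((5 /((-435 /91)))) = -500859 /73255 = -6.84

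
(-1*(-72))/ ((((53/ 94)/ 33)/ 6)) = 25284.23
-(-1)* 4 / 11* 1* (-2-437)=-1756 / 11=-159.64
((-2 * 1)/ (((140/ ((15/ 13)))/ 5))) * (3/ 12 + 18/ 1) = -1.50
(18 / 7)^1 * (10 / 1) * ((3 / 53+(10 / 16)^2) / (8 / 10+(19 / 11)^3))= 454303575 / 235178384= 1.93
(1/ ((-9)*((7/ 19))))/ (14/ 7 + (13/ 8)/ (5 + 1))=-304/ 2289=-0.13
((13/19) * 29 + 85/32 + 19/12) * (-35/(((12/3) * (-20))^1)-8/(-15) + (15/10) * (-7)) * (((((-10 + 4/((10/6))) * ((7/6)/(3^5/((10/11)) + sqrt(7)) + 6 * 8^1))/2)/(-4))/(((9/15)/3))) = -2296797847196405/43894142976 + 3515976625 * sqrt(7)/197523643392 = -52325.79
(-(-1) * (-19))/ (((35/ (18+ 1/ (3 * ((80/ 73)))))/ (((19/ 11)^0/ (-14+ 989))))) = -83467/ 8190000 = -0.01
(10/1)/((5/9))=18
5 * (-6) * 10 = -300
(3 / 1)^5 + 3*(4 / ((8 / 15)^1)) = 531 / 2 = 265.50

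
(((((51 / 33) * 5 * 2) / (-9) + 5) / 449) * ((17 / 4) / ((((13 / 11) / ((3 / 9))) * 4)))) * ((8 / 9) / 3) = 425 / 654642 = 0.00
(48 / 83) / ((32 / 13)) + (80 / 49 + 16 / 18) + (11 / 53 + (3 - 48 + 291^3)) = 95609439725857 / 3879918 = 24642128.96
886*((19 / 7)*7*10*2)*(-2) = -673360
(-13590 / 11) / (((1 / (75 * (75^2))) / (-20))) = 114665625000 / 11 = 10424147727.27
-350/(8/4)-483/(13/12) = -8071/13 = -620.85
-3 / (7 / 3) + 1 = -2 / 7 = -0.29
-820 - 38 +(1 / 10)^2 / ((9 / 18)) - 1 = -42949 / 50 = -858.98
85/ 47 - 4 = -103/ 47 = -2.19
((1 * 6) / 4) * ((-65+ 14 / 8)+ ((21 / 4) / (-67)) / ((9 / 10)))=-50923 / 536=-95.01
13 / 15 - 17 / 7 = -164 / 105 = -1.56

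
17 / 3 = 5.67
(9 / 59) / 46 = 9 / 2714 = 0.00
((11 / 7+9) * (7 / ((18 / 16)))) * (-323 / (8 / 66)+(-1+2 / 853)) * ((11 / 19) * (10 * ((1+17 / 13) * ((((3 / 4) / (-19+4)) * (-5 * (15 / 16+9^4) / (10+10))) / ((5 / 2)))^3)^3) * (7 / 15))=-40168827737122746563310691709828993563321931730690511509 / 156600270152601174016000000000000000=-256505481746485551444.18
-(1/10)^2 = -1/100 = -0.01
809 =809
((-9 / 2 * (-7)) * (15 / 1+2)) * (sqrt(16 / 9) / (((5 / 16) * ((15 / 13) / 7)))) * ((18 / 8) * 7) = 5457816 / 25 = 218312.64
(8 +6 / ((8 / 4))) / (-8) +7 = 45 / 8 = 5.62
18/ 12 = 3/ 2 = 1.50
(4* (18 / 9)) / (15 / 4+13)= 32 / 67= 0.48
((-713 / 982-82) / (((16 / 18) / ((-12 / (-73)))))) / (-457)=2193399 / 65521004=0.03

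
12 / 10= 6 / 5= 1.20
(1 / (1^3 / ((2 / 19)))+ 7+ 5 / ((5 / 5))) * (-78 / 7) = -17940 / 133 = -134.89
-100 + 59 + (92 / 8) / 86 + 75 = 5871 / 172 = 34.13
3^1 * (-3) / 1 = -9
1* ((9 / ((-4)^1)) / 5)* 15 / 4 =-27 / 16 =-1.69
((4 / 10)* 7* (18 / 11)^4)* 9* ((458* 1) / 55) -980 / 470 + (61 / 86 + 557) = 33528595404411 / 16274203550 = 2060.23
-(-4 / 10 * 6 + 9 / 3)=-3 / 5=-0.60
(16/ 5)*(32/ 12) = 128/ 15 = 8.53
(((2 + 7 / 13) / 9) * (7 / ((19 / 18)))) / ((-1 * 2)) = -231 / 247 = -0.94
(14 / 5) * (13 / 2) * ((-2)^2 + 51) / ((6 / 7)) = 7007 / 6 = 1167.83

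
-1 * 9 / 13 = -9 / 13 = -0.69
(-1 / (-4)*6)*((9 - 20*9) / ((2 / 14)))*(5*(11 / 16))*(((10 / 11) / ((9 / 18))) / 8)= -89775 / 64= -1402.73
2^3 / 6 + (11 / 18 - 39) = -667 / 18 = -37.06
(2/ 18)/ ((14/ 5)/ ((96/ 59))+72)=80/ 53079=0.00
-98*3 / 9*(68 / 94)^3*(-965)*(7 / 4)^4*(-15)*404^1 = -281678497618525 / 415292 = -678266129.90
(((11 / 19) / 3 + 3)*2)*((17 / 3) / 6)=6.03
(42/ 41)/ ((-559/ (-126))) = 5292/ 22919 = 0.23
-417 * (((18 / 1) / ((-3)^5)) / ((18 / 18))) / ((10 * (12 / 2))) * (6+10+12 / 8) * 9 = 973 / 12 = 81.08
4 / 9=0.44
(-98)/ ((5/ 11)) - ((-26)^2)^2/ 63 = -2352794/ 315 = -7469.19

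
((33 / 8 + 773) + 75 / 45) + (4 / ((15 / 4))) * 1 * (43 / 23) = 718323 / 920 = 780.79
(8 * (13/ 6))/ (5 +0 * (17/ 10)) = 3.47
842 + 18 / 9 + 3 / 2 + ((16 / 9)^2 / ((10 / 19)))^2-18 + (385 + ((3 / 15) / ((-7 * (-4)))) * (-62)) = 1433056078 / 1148175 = 1248.12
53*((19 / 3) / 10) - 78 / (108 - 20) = 21569 / 660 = 32.68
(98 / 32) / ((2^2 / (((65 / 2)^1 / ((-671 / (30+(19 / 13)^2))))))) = -1330595 / 1116544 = -1.19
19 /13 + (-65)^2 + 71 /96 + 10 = 4237.20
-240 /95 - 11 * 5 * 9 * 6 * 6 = -338628 /19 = -17822.53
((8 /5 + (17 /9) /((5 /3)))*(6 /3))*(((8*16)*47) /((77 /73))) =36011776 /1155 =31179.03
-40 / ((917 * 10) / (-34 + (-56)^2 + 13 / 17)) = -210988 / 15589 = -13.53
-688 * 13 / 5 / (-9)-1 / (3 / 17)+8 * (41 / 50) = 199.65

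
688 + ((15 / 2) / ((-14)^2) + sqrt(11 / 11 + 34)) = sqrt(35) + 269711 / 392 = 693.95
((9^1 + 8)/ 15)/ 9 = 17/ 135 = 0.13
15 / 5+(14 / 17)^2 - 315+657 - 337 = 2508 / 289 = 8.68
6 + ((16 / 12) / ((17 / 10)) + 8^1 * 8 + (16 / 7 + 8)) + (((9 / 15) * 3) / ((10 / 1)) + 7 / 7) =1468163 / 17850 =82.25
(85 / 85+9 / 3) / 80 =1 / 20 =0.05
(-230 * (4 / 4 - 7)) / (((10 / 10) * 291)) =460 / 97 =4.74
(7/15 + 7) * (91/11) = 10192/165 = 61.77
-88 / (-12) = 7.33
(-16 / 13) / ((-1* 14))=0.09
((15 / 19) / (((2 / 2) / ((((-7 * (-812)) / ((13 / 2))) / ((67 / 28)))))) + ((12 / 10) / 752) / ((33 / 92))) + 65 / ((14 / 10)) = 200600448039 / 598908310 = 334.94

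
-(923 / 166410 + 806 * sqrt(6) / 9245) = -806 * sqrt(6) / 9245 - 923 / 166410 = -0.22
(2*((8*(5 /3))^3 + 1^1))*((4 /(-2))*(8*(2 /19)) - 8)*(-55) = 2526133.49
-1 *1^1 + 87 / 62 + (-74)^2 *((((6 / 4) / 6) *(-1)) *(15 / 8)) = -636485 / 248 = -2566.47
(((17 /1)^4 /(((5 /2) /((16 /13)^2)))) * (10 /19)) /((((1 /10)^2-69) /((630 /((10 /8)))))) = -4310485401600 /22152689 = -194580.69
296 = 296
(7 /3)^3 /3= 343 /81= 4.23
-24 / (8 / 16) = -48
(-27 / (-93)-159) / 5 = -984 / 31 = -31.74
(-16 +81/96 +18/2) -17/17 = -229/32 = -7.16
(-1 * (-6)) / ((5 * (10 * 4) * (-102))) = -1 / 3400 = -0.00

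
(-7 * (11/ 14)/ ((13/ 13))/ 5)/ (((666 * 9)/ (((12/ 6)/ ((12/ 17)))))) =-187/ 359640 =-0.00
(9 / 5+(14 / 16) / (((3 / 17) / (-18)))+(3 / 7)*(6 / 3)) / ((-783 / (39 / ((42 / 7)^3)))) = 5837 / 292320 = 0.02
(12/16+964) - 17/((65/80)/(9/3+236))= -209865/52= -4035.87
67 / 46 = 1.46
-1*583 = -583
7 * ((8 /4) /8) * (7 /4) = 3.06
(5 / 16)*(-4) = -5 / 4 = -1.25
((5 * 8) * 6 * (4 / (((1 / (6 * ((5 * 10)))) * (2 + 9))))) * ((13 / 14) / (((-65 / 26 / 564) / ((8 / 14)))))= -1689292800 / 539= -3134123.93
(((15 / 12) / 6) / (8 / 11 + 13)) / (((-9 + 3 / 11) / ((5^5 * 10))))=-9453125 / 173952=-54.34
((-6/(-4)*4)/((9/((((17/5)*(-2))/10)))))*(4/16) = -17/150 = -0.11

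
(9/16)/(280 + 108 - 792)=-9/6464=-0.00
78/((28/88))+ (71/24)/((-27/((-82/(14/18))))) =9241/36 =256.69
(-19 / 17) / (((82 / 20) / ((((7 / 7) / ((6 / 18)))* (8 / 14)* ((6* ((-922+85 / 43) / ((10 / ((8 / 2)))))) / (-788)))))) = -54119448 / 41330009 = -1.31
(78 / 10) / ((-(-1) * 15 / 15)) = 39 / 5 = 7.80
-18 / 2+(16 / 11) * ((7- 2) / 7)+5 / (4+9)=-7584 / 1001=-7.58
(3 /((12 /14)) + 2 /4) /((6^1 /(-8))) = -16 /3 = -5.33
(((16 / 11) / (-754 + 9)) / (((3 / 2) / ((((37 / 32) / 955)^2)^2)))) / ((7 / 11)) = -1874161 / 426421397152665600000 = -0.00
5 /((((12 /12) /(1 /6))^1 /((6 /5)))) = 1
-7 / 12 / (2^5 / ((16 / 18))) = -7 / 432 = -0.02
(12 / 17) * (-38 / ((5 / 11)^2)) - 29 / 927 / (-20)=-204590143 / 1575900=-129.82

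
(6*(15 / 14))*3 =135 / 7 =19.29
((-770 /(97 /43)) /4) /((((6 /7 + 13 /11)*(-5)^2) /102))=-13002297 /76145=-170.76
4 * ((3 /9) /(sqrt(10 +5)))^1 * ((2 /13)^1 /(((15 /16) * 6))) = 64 * sqrt(15) /26325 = 0.01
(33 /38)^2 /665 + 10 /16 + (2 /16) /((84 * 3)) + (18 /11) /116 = 14131608797 /22055251680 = 0.64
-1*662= -662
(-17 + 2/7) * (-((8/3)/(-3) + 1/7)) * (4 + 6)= -6110/49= -124.69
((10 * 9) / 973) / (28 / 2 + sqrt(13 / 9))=1620 / 243389 - 270 * sqrt(13) / 1703723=0.01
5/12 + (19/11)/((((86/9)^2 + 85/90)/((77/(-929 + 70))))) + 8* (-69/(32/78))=-29602066001/22007580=-1345.09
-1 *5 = -5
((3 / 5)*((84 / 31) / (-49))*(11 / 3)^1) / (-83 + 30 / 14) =66 / 43865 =0.00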